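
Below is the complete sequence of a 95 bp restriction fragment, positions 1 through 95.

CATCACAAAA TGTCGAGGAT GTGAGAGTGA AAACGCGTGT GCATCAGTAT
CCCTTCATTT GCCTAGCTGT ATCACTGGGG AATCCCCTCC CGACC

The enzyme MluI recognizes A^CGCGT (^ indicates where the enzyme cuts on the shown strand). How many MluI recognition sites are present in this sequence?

ACGCGT occurs starting at position 33.
MluI cuts at 1 site.

1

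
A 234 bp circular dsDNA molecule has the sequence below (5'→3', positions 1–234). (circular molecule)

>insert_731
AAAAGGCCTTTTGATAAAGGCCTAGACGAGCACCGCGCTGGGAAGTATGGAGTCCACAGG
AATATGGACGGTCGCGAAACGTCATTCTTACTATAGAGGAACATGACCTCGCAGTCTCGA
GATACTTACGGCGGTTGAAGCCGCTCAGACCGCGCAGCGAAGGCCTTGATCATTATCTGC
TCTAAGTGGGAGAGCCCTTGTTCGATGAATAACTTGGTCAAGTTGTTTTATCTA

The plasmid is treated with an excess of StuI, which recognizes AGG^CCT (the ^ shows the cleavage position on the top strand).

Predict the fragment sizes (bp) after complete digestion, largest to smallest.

StuI sites (AGGCCT) start at positions 4, 18, 161.
StuI cuts after base 3 of each site, so after positions 6, 20, 163.
Circular molecule, 3 cuts → 3 fragments:
  7–20 → 14 bp
  21–163 → 143 bp
  164–234 then 1–6 → 71 + 6 = 77 bp
Sorted largest to smallest: 143, 77, 14 bp.

143, 77, 14 bp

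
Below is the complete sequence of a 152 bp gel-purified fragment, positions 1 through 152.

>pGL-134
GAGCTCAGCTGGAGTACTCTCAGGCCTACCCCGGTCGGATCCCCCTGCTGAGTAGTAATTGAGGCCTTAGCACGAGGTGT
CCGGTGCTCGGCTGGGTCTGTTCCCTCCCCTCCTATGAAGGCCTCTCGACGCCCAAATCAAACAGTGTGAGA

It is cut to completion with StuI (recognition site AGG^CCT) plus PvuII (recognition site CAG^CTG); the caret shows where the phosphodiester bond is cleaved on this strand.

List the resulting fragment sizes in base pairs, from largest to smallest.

StuI sites (AGGCCT) start at positions 22, 62, 119.
StuI cuts after base 3 of each site, so after positions 24, 64, 121.
The PvuII site (CAGCTG) starts at position 6.
PvuII cuts after base 3 of each site, so after position 8.
Combined cut positions: 8, 24, 64, 121.
Linear molecule, 4 cuts → 5 fragments:
  1–8 → 8 bp
  9–24 → 16 bp
  25–64 → 40 bp
  65–121 → 57 bp
  122–152 → 31 bp
Sorted largest to smallest: 57, 40, 31, 16, 8 bp.

57, 40, 31, 16, 8 bp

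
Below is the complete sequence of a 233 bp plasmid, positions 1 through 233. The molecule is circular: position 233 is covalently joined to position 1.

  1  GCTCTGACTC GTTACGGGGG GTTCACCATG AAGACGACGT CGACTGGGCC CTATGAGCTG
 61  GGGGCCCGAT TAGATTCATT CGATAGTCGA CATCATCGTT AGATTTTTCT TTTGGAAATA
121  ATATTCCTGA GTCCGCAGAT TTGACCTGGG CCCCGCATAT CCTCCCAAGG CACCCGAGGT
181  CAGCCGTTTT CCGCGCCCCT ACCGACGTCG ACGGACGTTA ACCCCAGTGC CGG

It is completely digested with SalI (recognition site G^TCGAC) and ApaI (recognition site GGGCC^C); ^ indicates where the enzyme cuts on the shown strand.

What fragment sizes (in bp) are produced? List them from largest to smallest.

66, 65, 55, 20, 16, 11 bp

SalI sites (GTCGAC) start at positions 39, 86, 207.
SalI cuts after the first base of each site, so after positions 39, 86, 207.
ApaI sites (GGGCCC) start at positions 46, 62, 148.
ApaI cuts after base 5 of each site (before the last base), so after positions 50, 66, 152.
Combined cut positions: 39, 50, 66, 86, 152, 207.
Circular molecule, 6 cuts → 6 fragments:
  40–50 → 11 bp
  51–66 → 16 bp
  67–86 → 20 bp
  87–152 → 66 bp
  153–207 → 55 bp
  208–233 then 1–39 → 26 + 39 = 65 bp
Sorted largest to smallest: 66, 65, 55, 20, 16, 11 bp.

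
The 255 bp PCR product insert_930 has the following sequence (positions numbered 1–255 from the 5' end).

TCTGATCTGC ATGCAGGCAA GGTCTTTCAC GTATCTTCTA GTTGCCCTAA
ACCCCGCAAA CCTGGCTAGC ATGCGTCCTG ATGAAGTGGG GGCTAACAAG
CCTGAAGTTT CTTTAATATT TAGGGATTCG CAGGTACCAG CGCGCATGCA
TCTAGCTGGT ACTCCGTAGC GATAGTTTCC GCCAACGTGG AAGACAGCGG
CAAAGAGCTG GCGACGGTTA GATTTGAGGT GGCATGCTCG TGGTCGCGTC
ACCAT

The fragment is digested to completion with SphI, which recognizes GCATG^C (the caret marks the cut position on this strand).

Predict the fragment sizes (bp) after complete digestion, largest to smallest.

88, 75, 60, 19, 13 bp

SphI sites (GCATGC) start at positions 9, 69, 144, 232.
SphI cuts after base 5 of each site (before the last base), so after positions 13, 73, 148, 236.
Linear molecule, 4 cuts → 5 fragments:
  1–13 → 13 bp
  14–73 → 60 bp
  74–148 → 75 bp
  149–236 → 88 bp
  237–255 → 19 bp
Sorted largest to smallest: 88, 75, 60, 19, 13 bp.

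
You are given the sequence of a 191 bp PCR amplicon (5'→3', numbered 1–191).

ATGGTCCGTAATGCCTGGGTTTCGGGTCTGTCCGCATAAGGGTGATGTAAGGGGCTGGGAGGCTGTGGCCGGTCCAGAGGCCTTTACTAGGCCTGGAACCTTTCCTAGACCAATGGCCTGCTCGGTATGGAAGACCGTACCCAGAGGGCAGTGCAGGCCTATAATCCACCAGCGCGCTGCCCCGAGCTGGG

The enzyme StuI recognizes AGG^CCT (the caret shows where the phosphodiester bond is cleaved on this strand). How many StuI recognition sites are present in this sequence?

3

AGGCCT occurs starting at positions 78, 89, 155.
StuI cuts at 3 sites.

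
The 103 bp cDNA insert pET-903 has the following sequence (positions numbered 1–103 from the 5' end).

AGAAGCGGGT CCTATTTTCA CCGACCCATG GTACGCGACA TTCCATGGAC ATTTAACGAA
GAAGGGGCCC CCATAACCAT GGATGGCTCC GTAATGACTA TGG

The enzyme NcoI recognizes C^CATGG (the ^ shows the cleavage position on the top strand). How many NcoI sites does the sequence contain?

3

CCATGG occurs starting at positions 26, 43, 77.
NcoI cuts at 3 sites.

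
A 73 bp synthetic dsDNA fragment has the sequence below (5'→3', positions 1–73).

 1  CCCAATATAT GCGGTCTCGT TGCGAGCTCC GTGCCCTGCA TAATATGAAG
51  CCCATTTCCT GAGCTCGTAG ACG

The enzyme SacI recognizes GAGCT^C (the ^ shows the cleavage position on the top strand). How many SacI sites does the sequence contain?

2

GAGCTC occurs starting at positions 24, 61.
SacI cuts at 2 sites.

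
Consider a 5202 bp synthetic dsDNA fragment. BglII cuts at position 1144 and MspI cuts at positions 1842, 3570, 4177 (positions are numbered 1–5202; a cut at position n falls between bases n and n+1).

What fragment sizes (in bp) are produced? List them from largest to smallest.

Combined cut positions (sorted): 1144, 1842, 3570, 4177.
Linear molecule, 4 cuts → 5 fragments:
  1144 − 0 = 1144 bp
  1842 − 1144 = 698 bp
  3570 − 1842 = 1728 bp
  4177 − 3570 = 607 bp
  5202 − 4177 = 1025 bp
Sorted largest to smallest: 1728, 1144, 1025, 698, 607 bp.

1728, 1144, 1025, 698, 607 bp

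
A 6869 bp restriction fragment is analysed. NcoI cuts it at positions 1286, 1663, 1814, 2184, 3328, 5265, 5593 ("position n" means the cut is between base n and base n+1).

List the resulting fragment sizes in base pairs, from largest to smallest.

1937, 1286, 1276, 1144, 377, 370, 328, 151 bp

Linear molecule, 7 cuts → 8 fragments:
  1286 − 0 = 1286 bp
  1663 − 1286 = 377 bp
  1814 − 1663 = 151 bp
  2184 − 1814 = 370 bp
  3328 − 2184 = 1144 bp
  5265 − 3328 = 1937 bp
  5593 − 5265 = 328 bp
  6869 − 5593 = 1276 bp
Sorted largest to smallest: 1937, 1286, 1276, 1144, 377, 370, 328, 151 bp.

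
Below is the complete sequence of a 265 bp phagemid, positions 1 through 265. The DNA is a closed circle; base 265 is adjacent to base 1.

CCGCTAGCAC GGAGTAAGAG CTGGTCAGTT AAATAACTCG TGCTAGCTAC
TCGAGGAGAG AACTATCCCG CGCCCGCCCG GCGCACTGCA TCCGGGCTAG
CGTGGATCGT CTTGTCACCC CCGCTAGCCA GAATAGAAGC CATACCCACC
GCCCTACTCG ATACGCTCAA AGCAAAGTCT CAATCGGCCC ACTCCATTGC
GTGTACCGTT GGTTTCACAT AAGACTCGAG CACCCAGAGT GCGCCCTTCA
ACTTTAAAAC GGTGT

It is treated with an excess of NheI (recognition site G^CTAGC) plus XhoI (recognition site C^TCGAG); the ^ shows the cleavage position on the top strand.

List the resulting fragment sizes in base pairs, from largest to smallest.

102, 46, 43, 39, 27, 8 bp

NheI sites (GCTAGC) start at positions 3, 42, 96, 123.
NheI cuts after the first base of each site, so after positions 3, 42, 96, 123.
XhoI sites (CTCGAG) start at positions 50, 225.
XhoI cuts after the first base of each site, so after positions 50, 225.
Combined cut positions: 3, 42, 50, 96, 123, 225.
Circular molecule, 6 cuts → 6 fragments:
  4–42 → 39 bp
  43–50 → 8 bp
  51–96 → 46 bp
  97–123 → 27 bp
  124–225 → 102 bp
  226–265 then 1–3 → 40 + 3 = 43 bp
Sorted largest to smallest: 102, 46, 43, 39, 27, 8 bp.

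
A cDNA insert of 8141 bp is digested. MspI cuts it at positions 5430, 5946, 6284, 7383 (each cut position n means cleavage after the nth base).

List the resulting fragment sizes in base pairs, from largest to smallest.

5430, 1099, 758, 516, 338 bp

Linear molecule, 4 cuts → 5 fragments:
  5430 − 0 = 5430 bp
  5946 − 5430 = 516 bp
  6284 − 5946 = 338 bp
  7383 − 6284 = 1099 bp
  8141 − 7383 = 758 bp
Sorted largest to smallest: 5430, 1099, 758, 516, 338 bp.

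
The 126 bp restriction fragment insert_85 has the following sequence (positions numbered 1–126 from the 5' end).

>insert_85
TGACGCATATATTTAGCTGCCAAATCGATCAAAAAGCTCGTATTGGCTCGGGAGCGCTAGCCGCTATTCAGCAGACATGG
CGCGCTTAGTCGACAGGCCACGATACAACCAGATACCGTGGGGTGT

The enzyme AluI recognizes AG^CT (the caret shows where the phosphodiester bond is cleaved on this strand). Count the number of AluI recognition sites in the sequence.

AGCT occurs starting at positions 15, 35.
AluI cuts at 2 sites.

2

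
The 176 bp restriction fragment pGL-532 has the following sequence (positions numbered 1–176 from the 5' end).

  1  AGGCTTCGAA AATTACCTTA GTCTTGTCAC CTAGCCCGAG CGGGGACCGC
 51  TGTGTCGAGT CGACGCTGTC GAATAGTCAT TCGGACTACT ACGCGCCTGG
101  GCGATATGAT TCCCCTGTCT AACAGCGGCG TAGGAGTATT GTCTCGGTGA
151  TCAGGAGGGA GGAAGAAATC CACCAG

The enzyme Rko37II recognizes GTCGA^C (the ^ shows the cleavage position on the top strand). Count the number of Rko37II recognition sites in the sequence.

1

GTCGAC occurs starting at position 59.
Rko37II cuts at 1 site.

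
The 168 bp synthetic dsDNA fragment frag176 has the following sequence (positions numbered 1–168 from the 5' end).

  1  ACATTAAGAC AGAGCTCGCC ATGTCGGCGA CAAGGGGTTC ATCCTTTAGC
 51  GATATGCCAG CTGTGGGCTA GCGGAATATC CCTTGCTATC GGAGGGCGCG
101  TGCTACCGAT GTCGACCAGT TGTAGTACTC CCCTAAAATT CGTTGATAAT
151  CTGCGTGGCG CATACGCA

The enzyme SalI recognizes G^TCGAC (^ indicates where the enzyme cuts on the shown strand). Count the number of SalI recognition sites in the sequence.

GTCGAC occurs starting at position 111.
SalI cuts at 1 site.

1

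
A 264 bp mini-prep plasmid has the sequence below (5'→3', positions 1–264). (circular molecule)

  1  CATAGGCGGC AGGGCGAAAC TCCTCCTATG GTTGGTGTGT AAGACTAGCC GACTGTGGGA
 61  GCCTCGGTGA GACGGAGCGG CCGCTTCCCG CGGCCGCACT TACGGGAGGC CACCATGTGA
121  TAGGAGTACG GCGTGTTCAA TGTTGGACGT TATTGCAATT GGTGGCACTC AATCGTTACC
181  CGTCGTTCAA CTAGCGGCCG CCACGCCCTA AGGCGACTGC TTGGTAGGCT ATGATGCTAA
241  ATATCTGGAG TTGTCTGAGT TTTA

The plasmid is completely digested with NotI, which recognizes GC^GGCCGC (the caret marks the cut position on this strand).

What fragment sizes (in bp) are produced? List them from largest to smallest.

NotI sites (GCGGCCGC) start at positions 77, 90, 194.
NotI cuts after base 2 of each site, so after positions 78, 91, 195.
Circular molecule, 3 cuts → 3 fragments:
  79–91 → 13 bp
  92–195 → 104 bp
  196–264 then 1–78 → 69 + 78 = 147 bp
Sorted largest to smallest: 147, 104, 13 bp.

147, 104, 13 bp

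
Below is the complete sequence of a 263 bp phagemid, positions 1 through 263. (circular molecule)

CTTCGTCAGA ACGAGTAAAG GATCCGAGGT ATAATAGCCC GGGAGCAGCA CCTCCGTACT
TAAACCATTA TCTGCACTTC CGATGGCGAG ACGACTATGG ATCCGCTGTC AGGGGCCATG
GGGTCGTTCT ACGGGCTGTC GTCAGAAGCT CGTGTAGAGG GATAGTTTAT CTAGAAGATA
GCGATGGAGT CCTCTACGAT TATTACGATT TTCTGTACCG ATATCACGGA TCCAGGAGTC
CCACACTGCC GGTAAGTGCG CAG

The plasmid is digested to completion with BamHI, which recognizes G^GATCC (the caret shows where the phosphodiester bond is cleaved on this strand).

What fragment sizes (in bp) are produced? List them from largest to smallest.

129, 79, 55 bp

BamHI sites (GGATCC) start at positions 20, 99, 228.
BamHI cuts after the first base of each site, so after positions 20, 99, 228.
Circular molecule, 3 cuts → 3 fragments:
  21–99 → 79 bp
  100–228 → 129 bp
  229–263 then 1–20 → 35 + 20 = 55 bp
Sorted largest to smallest: 129, 79, 55 bp.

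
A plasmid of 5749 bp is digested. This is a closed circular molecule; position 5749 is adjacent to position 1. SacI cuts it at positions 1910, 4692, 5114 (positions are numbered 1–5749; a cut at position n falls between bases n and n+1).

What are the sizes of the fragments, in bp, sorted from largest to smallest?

Circular molecule, 3 cuts → 3 fragments:
  4692 − 1910 = 2782 bp
  5114 − 4692 = 422 bp
  wrap: 5749 − 5114 + 1910 = 2545 bp
Sorted largest to smallest: 2782, 2545, 422 bp.

2782, 2545, 422 bp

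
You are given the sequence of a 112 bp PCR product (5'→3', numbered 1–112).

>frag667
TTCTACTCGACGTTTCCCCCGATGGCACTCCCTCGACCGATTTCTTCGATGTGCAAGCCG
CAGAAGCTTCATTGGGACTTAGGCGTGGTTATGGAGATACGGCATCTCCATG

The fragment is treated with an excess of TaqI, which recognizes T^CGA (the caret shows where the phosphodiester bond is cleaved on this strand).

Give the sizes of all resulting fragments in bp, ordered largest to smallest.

66, 26, 13, 7 bp

TaqI sites (TCGA) start at positions 7, 33, 46.
TaqI cuts after the first base of each site, so after positions 7, 33, 46.
Linear molecule, 3 cuts → 4 fragments:
  1–7 → 7 bp
  8–33 → 26 bp
  34–46 → 13 bp
  47–112 → 66 bp
Sorted largest to smallest: 66, 26, 13, 7 bp.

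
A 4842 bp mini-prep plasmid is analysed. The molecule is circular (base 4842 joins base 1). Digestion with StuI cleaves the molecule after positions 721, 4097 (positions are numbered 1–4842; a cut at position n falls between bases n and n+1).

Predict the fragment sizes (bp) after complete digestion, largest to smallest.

Circular molecule, 2 cuts → 2 fragments:
  4097 − 721 = 3376 bp
  wrap: 4842 − 4097 + 721 = 1466 bp
Sorted largest to smallest: 3376, 1466 bp.

3376, 1466 bp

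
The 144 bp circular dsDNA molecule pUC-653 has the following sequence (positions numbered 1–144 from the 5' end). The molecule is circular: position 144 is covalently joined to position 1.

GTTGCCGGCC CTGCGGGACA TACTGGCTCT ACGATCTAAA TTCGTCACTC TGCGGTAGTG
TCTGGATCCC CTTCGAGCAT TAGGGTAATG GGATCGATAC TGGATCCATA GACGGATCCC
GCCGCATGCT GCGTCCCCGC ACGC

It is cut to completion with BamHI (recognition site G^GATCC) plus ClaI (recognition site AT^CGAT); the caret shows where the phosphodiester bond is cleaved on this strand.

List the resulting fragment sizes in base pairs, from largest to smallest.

94, 30, 12, 8 bp

BamHI sites (GGATCC) start at positions 64, 102, 114.
BamHI cuts after the first base of each site, so after positions 64, 102, 114.
The ClaI site (ATCGAT) starts at position 93.
ClaI cuts after base 2 of each site, so after position 94.
Combined cut positions: 64, 94, 102, 114.
Circular molecule, 4 cuts → 4 fragments:
  65–94 → 30 bp
  95–102 → 8 bp
  103–114 → 12 bp
  115–144 then 1–64 → 30 + 64 = 94 bp
Sorted largest to smallest: 94, 30, 12, 8 bp.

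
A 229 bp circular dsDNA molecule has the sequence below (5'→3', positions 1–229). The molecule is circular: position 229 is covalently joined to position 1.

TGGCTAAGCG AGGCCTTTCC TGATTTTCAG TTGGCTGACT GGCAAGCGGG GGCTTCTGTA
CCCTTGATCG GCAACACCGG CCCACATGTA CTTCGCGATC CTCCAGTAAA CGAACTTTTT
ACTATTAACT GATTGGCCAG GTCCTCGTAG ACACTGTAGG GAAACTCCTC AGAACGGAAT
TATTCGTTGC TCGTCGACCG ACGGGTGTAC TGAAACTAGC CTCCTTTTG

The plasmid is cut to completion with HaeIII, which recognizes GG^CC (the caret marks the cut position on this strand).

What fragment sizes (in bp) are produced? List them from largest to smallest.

HaeIII sites (GGCC) start at positions 12, 79, 135.
HaeIII cuts after base 2 of each site, so after positions 13, 80, 136.
Circular molecule, 3 cuts → 3 fragments:
  14–80 → 67 bp
  81–136 → 56 bp
  137–229 then 1–13 → 93 + 13 = 106 bp
Sorted largest to smallest: 106, 67, 56 bp.

106, 67, 56 bp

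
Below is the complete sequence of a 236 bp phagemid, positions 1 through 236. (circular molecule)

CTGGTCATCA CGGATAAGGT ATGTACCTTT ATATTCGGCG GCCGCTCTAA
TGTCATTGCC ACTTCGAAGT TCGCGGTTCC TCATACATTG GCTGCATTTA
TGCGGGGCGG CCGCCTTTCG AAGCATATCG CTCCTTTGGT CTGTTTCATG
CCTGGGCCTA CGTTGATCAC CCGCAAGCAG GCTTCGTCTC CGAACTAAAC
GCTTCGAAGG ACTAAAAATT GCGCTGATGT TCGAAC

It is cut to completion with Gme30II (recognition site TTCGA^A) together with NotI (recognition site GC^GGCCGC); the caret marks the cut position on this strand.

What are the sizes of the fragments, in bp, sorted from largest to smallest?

86, 41, 41, 28, 27, 13 bp

Gme30II sites (TTCGAA) start at positions 63, 117, 203, 230.
Gme30II cuts after base 5 of each site (before the last base), so after positions 67, 121, 207, 234.
NotI sites (GCGGCCGC) start at positions 38, 107.
NotI cuts after base 2 of each site, so after positions 39, 108.
Combined cut positions: 39, 67, 108, 121, 207, 234.
Circular molecule, 6 cuts → 6 fragments:
  40–67 → 28 bp
  68–108 → 41 bp
  109–121 → 13 bp
  122–207 → 86 bp
  208–234 → 27 bp
  235–236 then 1–39 → 2 + 39 = 41 bp
Sorted largest to smallest: 86, 41, 41, 28, 27, 13 bp.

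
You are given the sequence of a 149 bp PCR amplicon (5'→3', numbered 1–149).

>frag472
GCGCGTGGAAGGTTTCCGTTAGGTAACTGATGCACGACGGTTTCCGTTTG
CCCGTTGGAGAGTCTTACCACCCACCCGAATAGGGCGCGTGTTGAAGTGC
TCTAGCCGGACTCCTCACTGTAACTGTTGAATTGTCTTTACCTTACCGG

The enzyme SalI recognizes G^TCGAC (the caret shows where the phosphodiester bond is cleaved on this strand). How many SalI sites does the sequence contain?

0

No occurrence of GTCGAC is present in the sequence.
SalI does not cut: 0 sites.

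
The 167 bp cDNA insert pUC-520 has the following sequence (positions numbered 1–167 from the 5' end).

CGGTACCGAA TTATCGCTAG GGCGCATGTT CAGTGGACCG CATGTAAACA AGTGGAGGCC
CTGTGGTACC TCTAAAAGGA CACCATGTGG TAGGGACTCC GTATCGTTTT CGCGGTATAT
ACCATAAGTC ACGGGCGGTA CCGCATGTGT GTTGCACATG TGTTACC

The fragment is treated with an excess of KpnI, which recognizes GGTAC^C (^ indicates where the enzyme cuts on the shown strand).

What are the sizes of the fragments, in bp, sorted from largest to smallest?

72, 63, 26, 6 bp

KpnI sites (GGTACC) start at positions 2, 65, 137.
KpnI cuts after base 5 of each site (before the last base), so after positions 6, 69, 141.
Linear molecule, 3 cuts → 4 fragments:
  1–6 → 6 bp
  7–69 → 63 bp
  70–141 → 72 bp
  142–167 → 26 bp
Sorted largest to smallest: 72, 63, 26, 6 bp.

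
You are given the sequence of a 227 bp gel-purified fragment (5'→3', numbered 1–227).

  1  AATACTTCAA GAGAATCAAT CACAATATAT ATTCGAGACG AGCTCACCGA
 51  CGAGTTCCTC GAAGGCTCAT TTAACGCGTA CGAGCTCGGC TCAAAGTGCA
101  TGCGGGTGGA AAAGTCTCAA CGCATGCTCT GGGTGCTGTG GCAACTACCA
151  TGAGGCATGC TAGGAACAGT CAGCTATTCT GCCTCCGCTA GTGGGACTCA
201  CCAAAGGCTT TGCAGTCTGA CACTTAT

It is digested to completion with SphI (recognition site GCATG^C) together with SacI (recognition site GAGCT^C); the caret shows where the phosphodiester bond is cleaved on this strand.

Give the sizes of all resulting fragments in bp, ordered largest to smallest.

SphI sites (GCATGC) start at positions 98, 122, 155.
SphI cuts after base 5 of each site (before the last base), so after positions 102, 126, 159.
SacI sites (GAGCTC) start at positions 40, 82.
SacI cuts after base 5 of each site (before the last base), so after positions 44, 86.
Combined cut positions: 44, 86, 102, 126, 159.
Linear molecule, 5 cuts → 6 fragments:
  1–44 → 44 bp
  45–86 → 42 bp
  87–102 → 16 bp
  103–126 → 24 bp
  127–159 → 33 bp
  160–227 → 68 bp
Sorted largest to smallest: 68, 44, 42, 33, 24, 16 bp.

68, 44, 42, 33, 24, 16 bp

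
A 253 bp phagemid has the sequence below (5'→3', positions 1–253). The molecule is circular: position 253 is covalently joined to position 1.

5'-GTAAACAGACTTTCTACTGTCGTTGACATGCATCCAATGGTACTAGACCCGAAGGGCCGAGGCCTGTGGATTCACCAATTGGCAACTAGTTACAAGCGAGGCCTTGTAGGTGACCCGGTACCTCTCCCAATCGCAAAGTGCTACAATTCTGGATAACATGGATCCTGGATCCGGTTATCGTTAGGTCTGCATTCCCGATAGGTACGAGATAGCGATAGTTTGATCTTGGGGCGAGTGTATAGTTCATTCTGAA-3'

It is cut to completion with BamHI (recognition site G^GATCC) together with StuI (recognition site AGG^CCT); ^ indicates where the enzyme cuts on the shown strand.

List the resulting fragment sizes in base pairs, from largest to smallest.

148, 59, 39, 7 bp

BamHI sites (GGATCC) start at positions 160, 167.
BamHI cuts after the first base of each site, so after positions 160, 167.
StuI sites (AGGCCT) start at positions 60, 99.
StuI cuts after base 3 of each site, so after positions 62, 101.
Combined cut positions: 62, 101, 160, 167.
Circular molecule, 4 cuts → 4 fragments:
  63–101 → 39 bp
  102–160 → 59 bp
  161–167 → 7 bp
  168–253 then 1–62 → 86 + 62 = 148 bp
Sorted largest to smallest: 148, 59, 39, 7 bp.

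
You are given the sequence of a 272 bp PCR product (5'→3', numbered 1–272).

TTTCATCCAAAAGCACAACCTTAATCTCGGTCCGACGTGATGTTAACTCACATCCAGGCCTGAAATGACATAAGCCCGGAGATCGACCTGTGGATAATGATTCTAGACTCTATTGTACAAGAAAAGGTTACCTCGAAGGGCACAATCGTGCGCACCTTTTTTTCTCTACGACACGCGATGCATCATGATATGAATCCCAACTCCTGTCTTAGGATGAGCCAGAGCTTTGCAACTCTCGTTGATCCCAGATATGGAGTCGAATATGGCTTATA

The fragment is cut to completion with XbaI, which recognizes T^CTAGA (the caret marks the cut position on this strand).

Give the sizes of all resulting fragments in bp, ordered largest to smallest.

170, 102 bp

The XbaI site (TCTAGA) starts at position 102.
XbaI cuts after the first base of each site, so after position 102.
Linear molecule, 1 cut → 2 fragments:
  1–102 → 102 bp
  103–272 → 170 bp
Sorted largest to smallest: 170, 102 bp.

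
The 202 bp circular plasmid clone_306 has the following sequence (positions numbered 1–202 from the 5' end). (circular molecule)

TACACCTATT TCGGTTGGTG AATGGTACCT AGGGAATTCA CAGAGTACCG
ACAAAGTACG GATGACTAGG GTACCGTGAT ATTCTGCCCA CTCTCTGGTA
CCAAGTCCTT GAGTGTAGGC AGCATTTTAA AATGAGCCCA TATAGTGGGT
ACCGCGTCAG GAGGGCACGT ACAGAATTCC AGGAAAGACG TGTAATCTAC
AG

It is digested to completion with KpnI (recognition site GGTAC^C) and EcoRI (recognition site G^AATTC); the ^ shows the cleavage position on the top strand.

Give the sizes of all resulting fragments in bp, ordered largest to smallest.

KpnI sites (GGTACC) start at positions 24, 70, 97, 148.
KpnI cuts after base 5 of each site (before the last base), so after positions 28, 74, 101, 152.
EcoRI sites (GAATTC) start at positions 34, 174.
EcoRI cuts after the first base of each site, so after positions 34, 174.
Combined cut positions: 28, 34, 74, 101, 152, 174.
Circular molecule, 6 cuts → 6 fragments:
  29–34 → 6 bp
  35–74 → 40 bp
  75–101 → 27 bp
  102–152 → 51 bp
  153–174 → 22 bp
  175–202 then 1–28 → 28 + 28 = 56 bp
Sorted largest to smallest: 56, 51, 40, 27, 22, 6 bp.

56, 51, 40, 27, 22, 6 bp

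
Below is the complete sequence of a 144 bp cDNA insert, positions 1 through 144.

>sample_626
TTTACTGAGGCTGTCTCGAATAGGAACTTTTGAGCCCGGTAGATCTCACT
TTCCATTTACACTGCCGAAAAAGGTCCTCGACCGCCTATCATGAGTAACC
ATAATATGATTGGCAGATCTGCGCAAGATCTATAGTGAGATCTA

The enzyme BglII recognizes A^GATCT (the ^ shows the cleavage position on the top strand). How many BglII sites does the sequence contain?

4

AGATCT occurs starting at positions 41, 115, 126, 138.
BglII cuts at 4 sites.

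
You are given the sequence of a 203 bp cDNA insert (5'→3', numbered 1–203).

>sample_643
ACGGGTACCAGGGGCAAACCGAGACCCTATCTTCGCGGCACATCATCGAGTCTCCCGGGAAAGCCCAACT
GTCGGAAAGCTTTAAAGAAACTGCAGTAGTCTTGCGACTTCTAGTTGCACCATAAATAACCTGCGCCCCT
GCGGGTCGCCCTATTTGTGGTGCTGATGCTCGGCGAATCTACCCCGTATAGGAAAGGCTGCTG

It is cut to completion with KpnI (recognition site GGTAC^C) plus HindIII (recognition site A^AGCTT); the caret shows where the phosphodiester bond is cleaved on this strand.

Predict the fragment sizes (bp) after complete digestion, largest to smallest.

The KpnI site (GGTACC) starts at position 4.
KpnI cuts after base 5 of each site (before the last base), so after position 8.
The HindIII site (AAGCTT) starts at position 77.
HindIII cuts after the first base of each site, so after position 77.
Combined cut positions: 8, 77.
Linear molecule, 2 cuts → 3 fragments:
  1–8 → 8 bp
  9–77 → 69 bp
  78–203 → 126 bp
Sorted largest to smallest: 126, 69, 8 bp.

126, 69, 8 bp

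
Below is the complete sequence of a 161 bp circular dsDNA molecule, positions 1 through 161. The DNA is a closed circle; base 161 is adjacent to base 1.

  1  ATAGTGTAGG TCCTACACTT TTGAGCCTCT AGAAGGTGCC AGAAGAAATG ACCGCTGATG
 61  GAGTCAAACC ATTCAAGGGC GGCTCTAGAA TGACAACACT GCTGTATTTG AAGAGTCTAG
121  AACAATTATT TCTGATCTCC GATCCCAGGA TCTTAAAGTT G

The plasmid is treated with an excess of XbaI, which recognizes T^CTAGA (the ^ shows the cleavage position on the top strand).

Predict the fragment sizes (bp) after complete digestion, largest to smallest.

XbaI sites (TCTAGA) start at positions 28, 84, 116.
XbaI cuts after the first base of each site, so after positions 28, 84, 116.
Circular molecule, 3 cuts → 3 fragments:
  29–84 → 56 bp
  85–116 → 32 bp
  117–161 then 1–28 → 45 + 28 = 73 bp
Sorted largest to smallest: 73, 56, 32 bp.

73, 56, 32 bp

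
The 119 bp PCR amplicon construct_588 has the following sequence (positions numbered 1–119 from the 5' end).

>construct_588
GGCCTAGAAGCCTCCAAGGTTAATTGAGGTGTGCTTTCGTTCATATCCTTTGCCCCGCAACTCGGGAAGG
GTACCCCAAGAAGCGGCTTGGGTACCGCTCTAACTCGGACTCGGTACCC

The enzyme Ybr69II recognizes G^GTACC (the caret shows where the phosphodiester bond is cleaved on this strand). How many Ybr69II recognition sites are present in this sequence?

GGTACC occurs starting at positions 70, 91, 113.
Ybr69II cuts at 3 sites.

3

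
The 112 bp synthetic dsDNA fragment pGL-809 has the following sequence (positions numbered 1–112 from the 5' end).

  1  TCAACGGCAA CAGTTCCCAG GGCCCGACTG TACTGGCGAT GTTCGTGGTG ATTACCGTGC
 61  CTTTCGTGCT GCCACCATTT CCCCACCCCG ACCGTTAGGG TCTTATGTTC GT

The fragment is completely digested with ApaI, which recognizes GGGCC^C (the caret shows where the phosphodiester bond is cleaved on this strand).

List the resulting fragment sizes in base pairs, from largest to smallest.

The ApaI site (GGGCCC) starts at position 20.
ApaI cuts after base 5 of each site (before the last base), so after position 24.
Linear molecule, 1 cut → 2 fragments:
  1–24 → 24 bp
  25–112 → 88 bp
Sorted largest to smallest: 88, 24 bp.

88, 24 bp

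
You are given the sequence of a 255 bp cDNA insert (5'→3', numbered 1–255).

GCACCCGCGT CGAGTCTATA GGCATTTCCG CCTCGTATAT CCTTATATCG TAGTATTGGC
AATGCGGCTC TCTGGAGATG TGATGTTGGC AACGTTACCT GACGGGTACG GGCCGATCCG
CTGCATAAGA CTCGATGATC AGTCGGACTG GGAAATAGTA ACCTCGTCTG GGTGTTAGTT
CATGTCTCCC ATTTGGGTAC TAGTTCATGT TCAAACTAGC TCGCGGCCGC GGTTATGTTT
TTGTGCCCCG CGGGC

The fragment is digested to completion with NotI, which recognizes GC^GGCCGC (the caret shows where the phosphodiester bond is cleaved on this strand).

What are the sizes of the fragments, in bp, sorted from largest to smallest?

224, 31 bp

The NotI site (GCGGCCGC) starts at position 223.
NotI cuts after base 2 of each site, so after position 224.
Linear molecule, 1 cut → 2 fragments:
  1–224 → 224 bp
  225–255 → 31 bp
Sorted largest to smallest: 224, 31 bp.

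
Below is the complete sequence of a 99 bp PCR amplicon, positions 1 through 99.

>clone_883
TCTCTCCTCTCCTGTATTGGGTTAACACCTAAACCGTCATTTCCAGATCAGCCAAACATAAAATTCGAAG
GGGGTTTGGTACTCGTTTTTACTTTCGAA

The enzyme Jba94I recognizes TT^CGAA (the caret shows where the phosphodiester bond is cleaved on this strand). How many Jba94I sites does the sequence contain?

2

TTCGAA occurs starting at positions 64, 94.
Jba94I cuts at 2 sites.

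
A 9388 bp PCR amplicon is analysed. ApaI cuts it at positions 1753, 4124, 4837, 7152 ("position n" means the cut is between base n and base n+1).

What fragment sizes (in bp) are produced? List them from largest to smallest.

Linear molecule, 4 cuts → 5 fragments:
  1753 − 0 = 1753 bp
  4124 − 1753 = 2371 bp
  4837 − 4124 = 713 bp
  7152 − 4837 = 2315 bp
  9388 − 7152 = 2236 bp
Sorted largest to smallest: 2371, 2315, 2236, 1753, 713 bp.

2371, 2315, 2236, 1753, 713 bp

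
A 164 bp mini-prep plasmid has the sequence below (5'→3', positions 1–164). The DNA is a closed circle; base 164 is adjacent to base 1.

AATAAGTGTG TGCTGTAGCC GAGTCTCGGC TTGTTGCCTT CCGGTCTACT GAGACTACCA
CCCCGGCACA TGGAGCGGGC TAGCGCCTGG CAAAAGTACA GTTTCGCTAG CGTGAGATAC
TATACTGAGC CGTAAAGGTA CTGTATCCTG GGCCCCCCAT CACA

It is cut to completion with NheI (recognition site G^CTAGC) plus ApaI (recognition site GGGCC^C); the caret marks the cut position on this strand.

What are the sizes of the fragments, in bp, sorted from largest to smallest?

NheI sites (GCTAGC) start at positions 79, 106.
NheI cuts after the first base of each site, so after positions 79, 106.
The ApaI site (GGGCCC) starts at position 150.
ApaI cuts after base 5 of each site (before the last base), so after position 154.
Combined cut positions: 79, 106, 154.
Circular molecule, 3 cuts → 3 fragments:
  80–106 → 27 bp
  107–154 → 48 bp
  155–164 then 1–79 → 10 + 79 = 89 bp
Sorted largest to smallest: 89, 48, 27 bp.

89, 48, 27 bp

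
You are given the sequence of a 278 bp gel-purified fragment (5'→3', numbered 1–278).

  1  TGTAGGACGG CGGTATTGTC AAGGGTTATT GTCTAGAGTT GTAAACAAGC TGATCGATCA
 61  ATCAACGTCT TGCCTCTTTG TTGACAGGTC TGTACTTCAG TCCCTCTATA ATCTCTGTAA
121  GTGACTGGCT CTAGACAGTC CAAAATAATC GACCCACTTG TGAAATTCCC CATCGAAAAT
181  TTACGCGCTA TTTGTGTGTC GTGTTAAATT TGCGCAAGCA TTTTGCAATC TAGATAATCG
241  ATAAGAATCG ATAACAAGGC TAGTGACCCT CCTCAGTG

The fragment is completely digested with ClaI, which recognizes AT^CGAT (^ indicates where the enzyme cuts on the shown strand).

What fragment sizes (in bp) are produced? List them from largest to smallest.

184, 54, 30, 10 bp

ClaI sites (ATCGAT) start at positions 53, 237, 247.
ClaI cuts after base 2 of each site, so after positions 54, 238, 248.
Linear molecule, 3 cuts → 4 fragments:
  1–54 → 54 bp
  55–238 → 184 bp
  239–248 → 10 bp
  249–278 → 30 bp
Sorted largest to smallest: 184, 54, 30, 10 bp.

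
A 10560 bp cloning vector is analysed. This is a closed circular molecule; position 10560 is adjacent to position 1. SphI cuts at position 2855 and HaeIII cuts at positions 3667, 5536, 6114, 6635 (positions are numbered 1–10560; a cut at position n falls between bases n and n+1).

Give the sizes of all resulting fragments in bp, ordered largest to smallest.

6780, 1869, 812, 578, 521 bp

Combined cut positions (sorted): 2855, 3667, 5536, 6114, 6635.
Circular molecule, 5 cuts → 5 fragments:
  3667 − 2855 = 812 bp
  5536 − 3667 = 1869 bp
  6114 − 5536 = 578 bp
  6635 − 6114 = 521 bp
  wrap: 10560 − 6635 + 2855 = 6780 bp
Sorted largest to smallest: 6780, 1869, 812, 578, 521 bp.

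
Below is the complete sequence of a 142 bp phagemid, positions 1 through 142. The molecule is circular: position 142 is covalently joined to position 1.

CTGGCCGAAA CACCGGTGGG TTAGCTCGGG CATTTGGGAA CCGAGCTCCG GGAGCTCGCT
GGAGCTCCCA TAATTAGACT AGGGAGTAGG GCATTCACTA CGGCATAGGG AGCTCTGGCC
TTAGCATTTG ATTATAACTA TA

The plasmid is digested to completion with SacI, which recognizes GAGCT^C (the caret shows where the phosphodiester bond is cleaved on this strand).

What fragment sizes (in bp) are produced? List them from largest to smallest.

SacI sites (GAGCTC) start at positions 43, 52, 62, 110.
SacI cuts after base 5 of each site (before the last base), so after positions 47, 56, 66, 114.
Circular molecule, 4 cuts → 4 fragments:
  48–56 → 9 bp
  57–66 → 10 bp
  67–114 → 48 bp
  115–142 then 1–47 → 28 + 47 = 75 bp
Sorted largest to smallest: 75, 48, 10, 9 bp.

75, 48, 10, 9 bp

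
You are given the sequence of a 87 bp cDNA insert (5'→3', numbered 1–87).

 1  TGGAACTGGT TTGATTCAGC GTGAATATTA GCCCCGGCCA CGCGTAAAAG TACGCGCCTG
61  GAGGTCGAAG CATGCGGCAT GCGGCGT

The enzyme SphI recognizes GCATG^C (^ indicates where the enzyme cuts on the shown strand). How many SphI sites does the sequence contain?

2

GCATGC occurs starting at positions 70, 77.
SphI cuts at 2 sites.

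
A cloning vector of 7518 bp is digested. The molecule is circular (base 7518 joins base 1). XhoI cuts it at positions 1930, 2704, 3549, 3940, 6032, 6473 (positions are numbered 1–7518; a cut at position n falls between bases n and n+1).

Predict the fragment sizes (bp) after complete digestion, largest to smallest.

2975, 2092, 845, 774, 441, 391 bp

Circular molecule, 6 cuts → 6 fragments:
  2704 − 1930 = 774 bp
  3549 − 2704 = 845 bp
  3940 − 3549 = 391 bp
  6032 − 3940 = 2092 bp
  6473 − 6032 = 441 bp
  wrap: 7518 − 6473 + 1930 = 2975 bp
Sorted largest to smallest: 2975, 2092, 845, 774, 441, 391 bp.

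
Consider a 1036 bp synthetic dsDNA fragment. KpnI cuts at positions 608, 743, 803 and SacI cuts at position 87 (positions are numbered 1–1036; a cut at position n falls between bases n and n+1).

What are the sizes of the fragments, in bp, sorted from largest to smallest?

521, 233, 135, 87, 60 bp

Combined cut positions (sorted): 87, 608, 743, 803.
Linear molecule, 4 cuts → 5 fragments:
  87 − 0 = 87 bp
  608 − 87 = 521 bp
  743 − 608 = 135 bp
  803 − 743 = 60 bp
  1036 − 803 = 233 bp
Sorted largest to smallest: 521, 233, 135, 87, 60 bp.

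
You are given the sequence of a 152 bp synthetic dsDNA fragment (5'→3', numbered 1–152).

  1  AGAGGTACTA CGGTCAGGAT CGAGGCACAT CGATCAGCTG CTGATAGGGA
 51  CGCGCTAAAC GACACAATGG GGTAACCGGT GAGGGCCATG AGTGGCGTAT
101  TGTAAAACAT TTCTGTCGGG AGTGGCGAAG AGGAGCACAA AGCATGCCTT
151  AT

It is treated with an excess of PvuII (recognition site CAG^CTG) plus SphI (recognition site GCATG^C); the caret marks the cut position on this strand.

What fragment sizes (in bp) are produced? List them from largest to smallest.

The PvuII site (CAGCTG) starts at position 35.
PvuII cuts after base 3 of each site, so after position 37.
The SphI site (GCATGC) starts at position 142.
SphI cuts after base 5 of each site (before the last base), so after position 146.
Combined cut positions: 37, 146.
Linear molecule, 2 cuts → 3 fragments:
  1–37 → 37 bp
  38–146 → 109 bp
  147–152 → 6 bp
Sorted largest to smallest: 109, 37, 6 bp.

109, 37, 6 bp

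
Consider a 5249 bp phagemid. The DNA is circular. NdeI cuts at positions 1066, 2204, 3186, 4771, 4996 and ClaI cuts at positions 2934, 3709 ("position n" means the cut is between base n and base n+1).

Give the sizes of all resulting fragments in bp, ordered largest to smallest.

Combined cut positions (sorted): 1066, 2204, 2934, 3186, 3709, 4771, 4996.
Circular molecule, 7 cuts → 7 fragments:
  2204 − 1066 = 1138 bp
  2934 − 2204 = 730 bp
  3186 − 2934 = 252 bp
  3709 − 3186 = 523 bp
  4771 − 3709 = 1062 bp
  4996 − 4771 = 225 bp
  wrap: 5249 − 4996 + 1066 = 1319 bp
Sorted largest to smallest: 1319, 1138, 1062, 730, 523, 252, 225 bp.

1319, 1138, 1062, 730, 523, 252, 225 bp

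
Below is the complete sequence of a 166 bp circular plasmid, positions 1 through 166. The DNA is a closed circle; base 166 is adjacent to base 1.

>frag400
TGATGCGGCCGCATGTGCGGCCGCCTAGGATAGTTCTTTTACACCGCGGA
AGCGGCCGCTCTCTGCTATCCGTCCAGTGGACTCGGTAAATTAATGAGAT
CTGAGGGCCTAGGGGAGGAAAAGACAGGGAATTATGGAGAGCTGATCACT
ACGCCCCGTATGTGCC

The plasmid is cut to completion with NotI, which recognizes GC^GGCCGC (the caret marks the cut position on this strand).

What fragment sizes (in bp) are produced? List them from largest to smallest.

NotI sites (GCGGCCGC) start at positions 5, 17, 52.
NotI cuts after base 2 of each site, so after positions 6, 18, 53.
Circular molecule, 3 cuts → 3 fragments:
  7–18 → 12 bp
  19–53 → 35 bp
  54–166 then 1–6 → 113 + 6 = 119 bp
Sorted largest to smallest: 119, 35, 12 bp.

119, 35, 12 bp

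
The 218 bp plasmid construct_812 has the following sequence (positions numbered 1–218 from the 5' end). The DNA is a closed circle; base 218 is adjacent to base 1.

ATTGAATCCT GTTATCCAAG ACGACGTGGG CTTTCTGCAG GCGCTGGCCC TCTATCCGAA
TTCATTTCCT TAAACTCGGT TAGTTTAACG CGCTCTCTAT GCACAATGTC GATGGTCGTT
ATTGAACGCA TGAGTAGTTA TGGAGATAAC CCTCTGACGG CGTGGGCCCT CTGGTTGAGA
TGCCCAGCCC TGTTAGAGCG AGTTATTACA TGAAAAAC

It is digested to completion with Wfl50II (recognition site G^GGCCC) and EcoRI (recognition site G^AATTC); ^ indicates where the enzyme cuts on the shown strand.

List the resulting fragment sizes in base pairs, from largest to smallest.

The Wfl50II site (GGGCCC) starts at position 164.
Wfl50II cuts after the first base of each site, so after position 164.
The EcoRI site (GAATTC) starts at position 58.
EcoRI cuts after the first base of each site, so after position 58.
Combined cut positions: 58, 164.
Circular molecule, 2 cuts → 2 fragments:
  59–164 → 106 bp
  165–218 then 1–58 → 54 + 58 = 112 bp
Sorted largest to smallest: 112, 106 bp.

112, 106 bp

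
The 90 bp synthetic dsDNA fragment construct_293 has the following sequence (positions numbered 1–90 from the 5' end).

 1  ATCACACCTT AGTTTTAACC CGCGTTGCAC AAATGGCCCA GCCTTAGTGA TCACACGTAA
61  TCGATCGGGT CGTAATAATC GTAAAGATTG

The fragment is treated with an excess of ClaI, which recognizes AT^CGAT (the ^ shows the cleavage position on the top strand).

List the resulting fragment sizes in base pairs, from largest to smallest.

61, 29 bp

The ClaI site (ATCGAT) starts at position 60.
ClaI cuts after base 2 of each site, so after position 61.
Linear molecule, 1 cut → 2 fragments:
  1–61 → 61 bp
  62–90 → 29 bp
Sorted largest to smallest: 61, 29 bp.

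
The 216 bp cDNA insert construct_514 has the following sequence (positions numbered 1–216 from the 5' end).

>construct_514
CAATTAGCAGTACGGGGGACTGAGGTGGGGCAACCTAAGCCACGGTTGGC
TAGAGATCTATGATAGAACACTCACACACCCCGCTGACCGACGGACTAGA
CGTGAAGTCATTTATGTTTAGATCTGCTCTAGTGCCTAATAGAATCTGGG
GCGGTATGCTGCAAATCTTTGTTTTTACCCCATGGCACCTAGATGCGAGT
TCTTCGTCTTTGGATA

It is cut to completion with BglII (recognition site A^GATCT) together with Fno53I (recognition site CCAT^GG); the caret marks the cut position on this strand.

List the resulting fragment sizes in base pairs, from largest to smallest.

BglII sites (AGATCT) start at positions 54, 120.
BglII cuts after the first base of each site, so after positions 54, 120.
The Fno53I site (CCATGG) starts at position 180.
Fno53I cuts after base 4 of each site, so after position 183.
Combined cut positions: 54, 120, 183.
Linear molecule, 3 cuts → 4 fragments:
  1–54 → 54 bp
  55–120 → 66 bp
  121–183 → 63 bp
  184–216 → 33 bp
Sorted largest to smallest: 66, 63, 54, 33 bp.

66, 63, 54, 33 bp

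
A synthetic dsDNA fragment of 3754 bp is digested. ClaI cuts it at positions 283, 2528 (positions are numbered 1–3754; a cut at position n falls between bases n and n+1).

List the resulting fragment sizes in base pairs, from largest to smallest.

Linear molecule, 2 cuts → 3 fragments:
  283 − 0 = 283 bp
  2528 − 283 = 2245 bp
  3754 − 2528 = 1226 bp
Sorted largest to smallest: 2245, 1226, 283 bp.

2245, 1226, 283 bp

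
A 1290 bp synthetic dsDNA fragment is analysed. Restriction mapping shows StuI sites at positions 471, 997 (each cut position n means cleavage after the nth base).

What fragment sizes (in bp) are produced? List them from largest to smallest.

Linear molecule, 2 cuts → 3 fragments:
  471 − 0 = 471 bp
  997 − 471 = 526 bp
  1290 − 997 = 293 bp
Sorted largest to smallest: 526, 471, 293 bp.

526, 471, 293 bp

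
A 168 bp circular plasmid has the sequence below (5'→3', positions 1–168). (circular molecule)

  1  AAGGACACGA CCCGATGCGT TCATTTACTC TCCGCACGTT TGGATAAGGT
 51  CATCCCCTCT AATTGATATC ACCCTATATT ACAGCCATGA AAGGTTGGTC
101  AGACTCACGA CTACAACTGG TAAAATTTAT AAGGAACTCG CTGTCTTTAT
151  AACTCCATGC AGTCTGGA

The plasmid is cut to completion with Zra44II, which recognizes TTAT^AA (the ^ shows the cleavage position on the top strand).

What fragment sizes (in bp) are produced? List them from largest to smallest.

148, 20 bp

Zra44II sites (TTATAA) start at positions 127, 147.
Zra44II cuts after base 4 of each site, so after positions 130, 150.
Circular molecule, 2 cuts → 2 fragments:
  131–150 → 20 bp
  151–168 then 1–130 → 18 + 130 = 148 bp
Sorted largest to smallest: 148, 20 bp.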